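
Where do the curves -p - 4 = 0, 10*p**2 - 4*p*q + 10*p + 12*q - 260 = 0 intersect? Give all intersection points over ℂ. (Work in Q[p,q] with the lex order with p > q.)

{(-4, 5)}

Compute a lex Gröbner basis by Buchberger's algorithm.
f_1 = -p - 4, LT = p.
f_2 = 10*p**2 - 4*p*q + 10*p + 12*q - 260, LT = p**2.

S(f_1,f_2): lcm = p**2. S = 2/5*p*q + 3*p - 6/5*q + 26.
  leading term p*q: subtract (-2/5*q)·f_1 from 2/5*p*q + 3*p - 6/5*q + 26 → 3*p - 14/5*q + 26
  leading term p: subtract (-3)·f_1 from 3*p - 14/5*q + 26 → -14/5*q + 14
  leading term q: no divisor's leading term divides it; move -14/5*q to the remainder.
  leading term 1: no divisor's leading term divides it; move 14 to the remainder.
  remainder -14/5*q + 14 ≠ 0; add h_3 = -14/5*q + 14 to the basis.

The other S-polynomials (S(f_1,h_3), S(f_2,h_3)) all reduce to 0 modulo the current basis, so we have a Gröbner basis.
Inter-reduce: drop elements whose leading term is divisible by another's, tail-reduce, and make monic.
Reduced Gröbner basis: {p + 4, q - 5}.

The lex basis is triangular: the last element involves only q. Solving q - 5 = 0 gives q ∈ {5}; substituting each value into the earlier elements determines the remaining variables.
  q = 5: the earlier basis element becomes p + 4 = 0, giving p = -4 — point (-4, 5).
Substituting each solution back into the original system confirms all equations vanish.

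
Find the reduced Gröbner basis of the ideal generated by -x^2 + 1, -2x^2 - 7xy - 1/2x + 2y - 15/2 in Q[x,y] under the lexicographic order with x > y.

The reduced Gröbner basis is the canonical form of the ideal for this ordering.

f_1 = -x^2 + 1, LT = x^2.
f_2 = -2x^2 - 7xy - 1/2x + 2y - 15/2, LT = x^2.

S(f_1,f_2): lcm = x^2. S = -7/2xy - 1/4x + y - 19/4.
  reduce S modulo (f_1, f_2):
  remainder -7/2xy - 1/4x + y - 19/4 ≠ 0; add g_3 = -7/2xy - 1/4x + y - 19/4 to the basis.

S(f_1,g_3): lcm = x^2y. S = -1/14x^2 + 2/7xy - 19/14x - y.
  reduce S modulo (f_1, f_2, g_3):
  remainder -135/98x - 45/49y - 45/98 ≠ 0; add g_4 = -135/98x - 45/49y - 45/98 to the basis.

S(g_3,g_4): lcm = xy. S = 1/14x - 2/3y^2 - 13/21y + 19/14.
  reduce S modulo (f_1, f_2, g_3, g_4):
  remainder -2/3y^2 - 2/3y + 4/3 ≠ 0; add g_5 = -2/3y^2 - 2/3y + 4/3 to the basis.

The other S-polynomials (S(f_2,g_3), S(f_1,g_4), S(f_2,g_4), S(f_1,g_5), S(f_2,g_5), S(g_3,g_5), S(g_4,g_5)) all reduce to 0 modulo the current basis, so we have a Gröbner basis.
Inter-reduce: drop elements whose leading term is divisible by another's, tail-reduce, and make monic.

G = {x + 2/3y + 1/3, y^2 + y - 2}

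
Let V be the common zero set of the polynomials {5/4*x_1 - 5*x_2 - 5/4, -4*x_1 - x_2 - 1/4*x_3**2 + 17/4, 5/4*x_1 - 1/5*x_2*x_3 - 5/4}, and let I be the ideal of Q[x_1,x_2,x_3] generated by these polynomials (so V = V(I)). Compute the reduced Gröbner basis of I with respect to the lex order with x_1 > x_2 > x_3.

This is the nonlinear analogue of row-reducing a linear system.

f_1 = 5/4*x_1 - 5*x_2 - 5/4, LT = x_1.
f_2 = -4*x_1 - x_2 - 1/4*x_3**2 + 17/4, LT = x_1.
f_3 = 5/4*x_1 - 1/5*x_2*x_3 - 5/4, LT = x_1.

S(f_1,f_2): lcm = x_1. S = -17/4*x_2 - 1/16*x_3**2 + 1/16.
  leading term x_2: no divisor's leading term divides it; move -17/4*x_2 to the remainder.
  leading term x_3**2: no divisor's leading term divides it; move -1/16*x_3**2 to the remainder.
  leading term 1: no divisor's leading term divides it; move 1/16 to the remainder.
  remainder -17/4*x_2 - 1/16*x_3**2 + 1/16 ≠ 0; add g_4 = -17/4*x_2 - 1/16*x_3**2 + 1/16 to the basis.

S(f_1,f_3): lcm = x_1. S = 4/25*x_2*x_3 - 4*x_2.
  leading term x_2*x_3: subtract (-16/425*x_3)·g_4 from 4/25*x_2*x_3 - 4*x_2 → -4*x_2 - 1/425*x_3**3 + 1/425*x_3
  leading term x_2: subtract (16/17)·g_4 from -4*x_2 - 1/425*x_3**3 + 1/425*x_3 → -1/425*x_3**3 + 1/17*x_3**2 + 1/425*x_3 - 1/17
  leading term x_3**3: no divisor's leading term divides it; move -1/425*x_3**3 to the remainder.
  leading term x_3**2: no divisor's leading term divides it; move 1/17*x_3**2 to the remainder.
  leading term x_3: no divisor's leading term divides it; move 1/425*x_3 to the remainder.
  leading term 1: no divisor's leading term divides it; move -1/17 to the remainder.
  remainder -1/425*x_3**3 + 1/17*x_3**2 + 1/425*x_3 - 1/17 ≠ 0; add g_5 = -1/425*x_3**3 + 1/17*x_3**2 + 1/425*x_3 - 1/17 to the basis.

The other S-polynomials (S(f_2,f_3), S(f_1,g_4), S(f_2,g_4), S(f_3,g_4), S(f_1,g_5), S(f_2,g_5), S(f_3,g_5), S(g_4,g_5)) all reduce to 0 modulo the current basis, so we have a Gröbner basis.
Inter-reduce: drop elements whose leading term is divisible by another's, tail-reduce, and make monic.

G = {x_1 + 1/17*x_3**2 - 18/17, x_2 + 1/68*x_3**2 - 1/68, x_3**3 - 25*x_3**2 - x_3 + 25}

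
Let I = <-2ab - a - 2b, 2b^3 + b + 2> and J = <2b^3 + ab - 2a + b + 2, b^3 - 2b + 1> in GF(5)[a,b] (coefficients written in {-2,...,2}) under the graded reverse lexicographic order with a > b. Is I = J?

For a fixed monomial order, each ideal has a unique reduced Gröbner basis; comparing bases decides equality.
Buchberger on the first generating set:
f_1 = -2ab - a - 2b, LT = ab.
f_2 = 2b^3 + b + 2, LT = b^3.

S(f_1,f_2): lcm = ab^3. S = -2ab^2 + b^3 + 2ab - a.
  reduce S modulo (f_1, f_2):
  remainder 2b^2 - b - 1 ≠ 0; add g_3 = 2b^2 - b - 1 to the basis.

S(f_1,g_3): lcm = ab^2. S = ab + b^2 - 2a.
  reduce S modulo (f_1, f_2, g_3):
  remainder 2b - 2 ≠ 0; add g_4 = 2b - 2 to the basis.

S(f_1,g_4): lcm = ab. S = -a + b.
  reduce S modulo (f_1, f_2, g_3, g_4):
  remainder -a + 1 ≠ 0; add g_5 = -a + 1 to the basis.

The other S-polynomials (S(f_2,g_3), S(f_2,g_4), S(g_3,g_4), S(f_1,g_5), S(f_2,g_5), S(g_3,g_5), S(g_4,g_5)) all reduce to 0 modulo the current basis, so we have a Gröbner basis.
Inter-reduce: drop elements whose leading term is divisible by another's, tail-reduce, and make monic.
Reduced Gröbner basis: {a - 1, b - 1}.

Buchberger on the second generating set:
h_1 = 2b^3 + ab - 2a + b + 2, LT = b^3.
h_2 = b^3 - 2b + 1, LT = b^3.

S(h_1,h_2): lcm = b^3. S = -2ab - a.
  reduce S modulo (h_1, h_2):
  remainder -2ab - a ≠ 0; add k_3 = -2ab - a to the basis.

The other S-polynomials (S(h_1,k_3), S(h_2,k_3)) all reduce to 0 modulo the current basis, so we have a Gröbner basis.
Inter-reduce: drop elements whose leading term is divisible by another's, tail-reduce, and make monic.
Reduced Gröbner basis: {b^3 - 2b + 1, ab - 2a}.

Since the reduced bases disagree, the two ideals are not the same.

No, the ideals differ.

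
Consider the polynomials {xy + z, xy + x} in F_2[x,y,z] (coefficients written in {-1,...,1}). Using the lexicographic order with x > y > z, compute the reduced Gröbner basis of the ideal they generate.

G = {x + z, yz + z}

f_1 = xy + z, LT = xy.
f_2 = xy + x, LT = xy.

S(f_1,f_2): lcm = xy. S = x + z.
  reduce S modulo (f_1, f_2):
  remainder x + z ≠ 0; add g_3 = x + z to the basis.

S(f_1,g_3): lcm = xy. S = yz + z.
  reduce S modulo (f_1, f_2, g_3):
  remainder yz + z ≠ 0; add g_4 = yz + z to the basis.

The other S-polynomials (S(f_2,g_3), S(f_1,g_4), S(f_2,g_4), S(g_3,g_4)) all reduce to 0 modulo the current basis, so we have a Gröbner basis.
Inter-reduce: drop elements whose leading term is divisible by another's, tail-reduce, and make monic.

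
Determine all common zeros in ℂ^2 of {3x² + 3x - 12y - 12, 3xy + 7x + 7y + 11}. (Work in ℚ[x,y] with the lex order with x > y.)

Compute a lex Gröbner basis by Buchberger's algorithm.
f_1 = 3x² + 3x - 12y - 12, LT = x².
f_2 = 3xy + 7x + 7y + 11, LT = xy.

S(f_1,f_2): lcm = x²y. S = -7/3x² - 4/3xy - 11/3x - 4y² - 4y.
  leading term x²: subtract (-7/9)·f_1 from -7/3x² - 4/3xy - 11/3x - 4y² - 4y → -4/3xy - 4/3x - 4y² - 40/3y - 28/3
  leading term xy: subtract (-4/9)·f_2 from -4/3xy - 4/3x - 4y² - 40/3y - 28/3 → 16/9x - 4y² - 92/9y - 40/9
  leading term x: no divisor's leading term divides it; move 16/9x to the remainder.
  leading term y²: no divisor's leading term divides it; move -4y² to the remainder.
  leading term y: no divisor's leading term divides it; move -92/9y to the remainder.
  leading term 1: no divisor's leading term divides it; move -40/9 to the remainder.
  remainder 16/9x - 4y² - 92/9y - 40/9 ≠ 0; add h_3 = 16/9x - 4y² - 92/9y - 40/9 to the basis.

S(f_2,h_3): lcm = xy. S = 7/3x + 9/4y³ + 23/4y² + 29/6y + 11/3.
  leading term x: subtract (21/16)·h_3 from 7/3x + 9/4y³ + 23/4y² + 29/6y + 11/3 → 9/4y³ + 11y² + 73/4y + 19/2
  leading term y³: no divisor's leading term divides it; move 9/4y³ to the remainder.
  leading term y²: no divisor's leading term divides it; move 11y² to the remainder.
  leading term y: no divisor's leading term divides it; move 73/4y to the remainder.
  leading term 1: no divisor's leading term divides it; move 19/2 to the remainder.
  remainder 9/4y³ + 11y² + 73/4y + 19/2 ≠ 0; add h_4 = 9/4y³ + 11y² + 73/4y + 19/2 to the basis.

The other S-polynomials (S(f_1,h_3), S(f_1,h_4), S(f_2,h_4), S(h_3,h_4)) all reduce to 0 modulo the current basis, so we have a Gröbner basis.
Inter-reduce: drop elements whose leading term is divisible by another's, tail-reduce, and make monic.
Reduced Gröbner basis: {x - 9/4y² - 23/4y - 5/2, y³ + 44/9y² + 73/9y + 38/9}.

The lex basis is triangular: the last element involves only y. Solving y³ + 44/9y² + 73/9y + 38/9 = 0 gives y ∈ {-1, -35/18 - sqrt(143)*I/18, -35/18 + sqrt(143)*I/18}; substituting each value into the earlier elements determines the remaining variables.
  y = -1: the earlier basis element becomes x + 1 = 0, giving x = -1 — point (-1, -1).
  y = -35/18 - sqrt(143)*I/18: the earlier basis element becomes x + 7/6 - sqrt(143)*I/6 = 0, giving x = -7/6 + sqrt(143)*I/6 — point (-7/6 + sqrt(143)*I/6, -35/18 - sqrt(143)*I/18).
  y = -35/18 + sqrt(143)*I/18: the earlier basis element becomes x + 7/6 + sqrt(143)*I/6 = 0, giving x = -7/6 - sqrt(143)*I/6 — point (-7/6 - sqrt(143)*I/6, -35/18 + sqrt(143)*I/18).
Each listed point satisfies every original equation (direct substitution).

{(-1, -1), (-7/6 + sqrt(143)*I/6, -35/18 - sqrt(143)*I/18), (-7/6 - sqrt(143)*I/6, -35/18 + sqrt(143)*I/18)}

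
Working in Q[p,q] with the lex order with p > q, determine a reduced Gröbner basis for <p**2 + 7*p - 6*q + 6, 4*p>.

G = {p, q - 1}

f_1 = p**2 + 7*p - 6*q + 6, LT = p**2.
f_2 = 4*p, LT = p.

S(f_1,f_2): lcm = p**2. S = 7*p - 6*q + 6.
  reduce S modulo (f_1, f_2):
  remainder -6*q + 6 ≠ 0; add g_3 = -6*q + 6 to the basis.

The other S-polynomials (S(f_1,g_3), S(f_2,g_3)) all reduce to 0 modulo the current basis, so we have a Gröbner basis.
Inter-reduce: drop elements whose leading term is divisible by another's, tail-reduce, and make monic.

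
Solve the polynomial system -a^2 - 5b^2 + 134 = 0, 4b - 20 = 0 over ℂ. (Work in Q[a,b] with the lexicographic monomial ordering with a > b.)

Compute a lex Gröbner basis by Buchberger's algorithm.
f_1 = -a^2 - 5b^2 + 134, LT = a^2.
f_2 = 4b - 20, LT = b.

The S-polynomials (S(f_1,f_2)) all reduce to 0 modulo the current basis, so we have a Gröbner basis.
Inter-reduce: drop elements whose leading term is divisible by another's, tail-reduce, and make monic.
Reduced Gröbner basis: {a^2 - 9, b - 5}.

Since the basis is lex-ordered, b - 5 is univariate in b. Its roots are {5}. Back-substituting each root into the other basis elements fixes the other coordinates.
  b = 5: the earlier basis element becomes a^2 - 9 = 0, giving a = -3, 3 — points (-3, 5), (3, 5).

{(-3, 5), (3, 5)}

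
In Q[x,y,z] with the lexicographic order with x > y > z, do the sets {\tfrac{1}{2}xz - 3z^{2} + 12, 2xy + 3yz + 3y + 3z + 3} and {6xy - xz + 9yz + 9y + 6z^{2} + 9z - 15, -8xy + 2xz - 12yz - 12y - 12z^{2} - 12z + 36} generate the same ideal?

Since reduced Gröbner bases are canonical representatives of ideals under a given ordering, it suffices to compute and compare them.
Buchberger on the first generating set:
f_1 = \tfrac{1}{2}xz - 3z^{2} + 12, LT = xz.
f_2 = 2xy + 3yz + 3y + 3z + 3, LT = xy.

S(f_1,f_2): lcm = xyz. S = -\tfrac{15}{2}yz^{2} - \tfrac{3}{2}yz + 24y - \tfrac{3}{2}z^{2} - \tfrac{3}{2}z.
  reduce S modulo (f_1, f_2):
  remainder -\tfrac{15}{2}yz^{2} - \tfrac{3}{2}yz + 24y - \tfrac{3}{2}z^{2} - \tfrac{3}{2}z ≠ 0; add g_3 = -\tfrac{15}{2}yz^{2} - \tfrac{3}{2}yz + 24y - \tfrac{3}{2}z^{2} - \tfrac{3}{2}z to the basis.

The other S-polynomials (S(f_1,g_3), S(f_2,g_3)) all reduce to 0 modulo the current basis, so we have a Gröbner basis.
Inter-reduce: drop elements whose leading term is divisible by another's, tail-reduce, and make monic.
Reduced Gröbner basis: {xy + \tfrac{3}{2}yz + \tfrac{3}{2}y + \tfrac{3}{2}z + \tfrac{3}{2}, xz - 6z^{2} + 24, yz^{2} + \tfrac{1}{5}yz - \tfrac{16}{5}y + \tfrac{1}{5}z^{2} + \tfrac{1}{5}z}.

Buchberger on the second generating set:
h_1 = 6xy - xz + 9yz + 9y + 6z^{2} + 9z - 15, LT = xy.
h_2 = -8xy + 2xz - 12yz - 12y - 12z^{2} - 12z + 36, LT = xy.

S(h_1,h_2): lcm = xy. S = \tfrac{1}{12}xz - \tfrac{1}{2}z^{2} + 2.
  reduce S modulo (h_1, h_2):
  remainder \tfrac{1}{12}xz - \tfrac{1}{2}z^{2} + 2 ≠ 0; add k_3 = \tfrac{1}{12}xz - \tfrac{1}{2}z^{2} + 2 to the basis.

S(h_1,k_3): lcm = xyz. S = -\tfrac{1}{6}xz^{2} + \tfrac{15}{2}yz^{2} + \tfrac{3}{2}yz - 24y + z^{3} + \tfrac{3}{2}z^{2} - \tfrac{5}{2}z.
  reduce S modulo (h_1, h_2, k_3):
  remainder \tfrac{15}{2}yz^{2} + \tfrac{3}{2}yz - 24y + \tfrac{3}{2}z^{2} + \tfrac{3}{2}z ≠ 0; add k_4 = \tfrac{15}{2}yz^{2} + \tfrac{3}{2}yz - 24y + \tfrac{3}{2}z^{2} + \tfrac{3}{2}z to the basis.

The other S-polynomials (S(h_2,k_3), S(h_1,k_4), S(h_2,k_4), S(k_3,k_4)) all reduce to 0 modulo the current basis, so we have a Gröbner basis.
Inter-reduce: drop elements whose leading term is divisible by another's, tail-reduce, and make monic.
Reduced Gröbner basis: {xy + \tfrac{3}{2}yz + \tfrac{3}{2}y + \tfrac{3}{2}z + \tfrac{3}{2}, xz - 6z^{2} + 24, yz^{2} + \tfrac{1}{5}yz - \tfrac{16}{5}y + \tfrac{1}{5}z^{2} + \tfrac{1}{5}z}.

Same reduced basis, so the two generating sets span the same ideal.

Yes, the ideals are equal.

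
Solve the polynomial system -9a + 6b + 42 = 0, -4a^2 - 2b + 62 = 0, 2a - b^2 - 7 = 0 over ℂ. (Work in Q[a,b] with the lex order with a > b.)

{(4, -1)}

Compute a lex Gröbner basis by Buchberger's algorithm.
f_1 = -9a + 6b + 42, LT = a.
f_2 = -4a^2 - 2b + 62, LT = a^2.
f_3 = 2a - b^2 - 7, LT = a.

S(f_1,f_2): lcm = a^2. S = -2/3ab - 14/3a - 1/2b + 31/2.
  reduce S modulo (f_1, f_2, f_3):
  remainder -4/9b^2 - 121/18b - 113/18 ≠ 0; add h_4 = -4/9b^2 - 121/18b - 113/18 to the basis.

S(f_1,f_3): lcm = a. S = 1/2b^2 - 2/3b - 7/6.
  reduce S modulo (f_1, f_2, f_3, h_4):
  remainder -395/48b - 395/48 ≠ 0; add h_5 = -395/48b - 395/48 to the basis.

The other S-polynomials (S(f_2,f_3), S(f_1,h_4), S(f_2,h_4), S(f_3,h_4), S(f_1,h_5), S(f_2,h_5), S(f_3,h_5), S(h_4,h_5)) all reduce to 0 modulo the current basis, so we have a Gröbner basis.
Inter-reduce: drop elements whose leading term is divisible by another's, tail-reduce, and make monic.
Reduced Gröbner basis: {a - 4, b + 1}.

From the last basis element, b + 1 = 0, so b takes values in {-1}. Each choice, substituted upward through the basis, yields the corresponding point(s) of the solution set.
  b = -1: the earlier basis element becomes a - 4 = 0, giving a = 4 — point (4, -1).
A lex Gröbner basis triangularizes the system, enabling back-substitution.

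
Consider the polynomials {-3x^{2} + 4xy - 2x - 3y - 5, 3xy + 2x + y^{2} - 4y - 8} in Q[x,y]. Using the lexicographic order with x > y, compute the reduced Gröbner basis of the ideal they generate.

G = {x + \tfrac{15}{44}y^{3} - \tfrac{53}{44}y^{2} + \tfrac{23}{44}y + \tfrac{95}{22}, y^{4} - \tfrac{43}{15}y^{3} - \tfrac{9}{5}y^{2} + \tfrac{88}{5}y + \tfrac{244}{15}}

f_1 = -3x^{2} + 4xy - 2x - 3y - 5, LT = x^{2}.
f_2 = 3xy + 2x + y^{2} - 4y - 8, LT = xy.

S(f_1,f_2): lcm = x^{2}y. S = -\tfrac{2}{3}x^{2} - \tfrac{5}{3}xy^{2} + 2xy + \tfrac{8}{3}x + y^{2} + \tfrac{5}{3}y.
  leading term x^{2}: subtract (\tfrac{2}{9})·f_1 from -\tfrac{2}{3}x^{2} - \tfrac{5}{3}xy^{2} + 2xy + \tfrac{8}{3}x + y^{2} + \tfrac{5}{3}y → -\tfrac{5}{3}xy^{2} + \tfrac{10}{9}xy + \tfrac{28}{9}x + y^{2} + \tfrac{7}{3}y + \tfrac{10}{9}
  leading term xy^{2}: subtract (-\tfrac{5}{9}y)·f_2 from -\tfrac{5}{3}xy^{2} + \tfrac{10}{9}xy + \tfrac{28}{9}x + y^{2} + \tfrac{7}{3}y + \tfrac{10}{9} → \tfrac{20}{9}xy + \tfrac{28}{9}x + \tfrac{5}{9}y^{3} - \tfrac{11}{9}y^{2} - \tfrac{19}{9}y + \tfrac{10}{9}
  leading term xy: subtract (\tfrac{20}{27})·f_2 from \tfrac{20}{9}xy + \tfrac{28}{9}x + \tfrac{5}{9}y^{3} - \tfrac{11}{9}y^{2} - \tfrac{19}{9}y + \tfrac{10}{9} → \tfrac{44}{27}x + \tfrac{5}{9}y^{3} - \tfrac{53}{27}y^{2} + \tfrac{23}{27}y + \tfrac{190}{27}
  leading term x: no divisor's leading term divides it; move \tfrac{44}{27}x to the remainder.
  leading term y^{3}: no divisor's leading term divides it; move \tfrac{5}{9}y^{3} to the remainder.
  leading term y^{2}: no divisor's leading term divides it; move -\tfrac{53}{27}y^{2} to the remainder.
  leading term y: no divisor's leading term divides it; move \tfrac{23}{27}y to the remainder.
  leading term 1: no divisor's leading term divides it; move \tfrac{190}{27} to the remainder.
  remainder \tfrac{44}{27}x + \tfrac{5}{9}y^{3} - \tfrac{53}{27}y^{2} + \tfrac{23}{27}y + \tfrac{190}{27} ≠ 0; add g_3 = \tfrac{44}{27}x + \tfrac{5}{9}y^{3} - \tfrac{53}{27}y^{2} + \tfrac{23}{27}y + \tfrac{190}{27} to the basis.

S(f_1,g_3): lcm = x^{2}. S = -\tfrac{15}{44}xy^{3} + \tfrac{53}{44}xy^{2} - \tfrac{245}{132}xy - \tfrac{241}{66}x + y + \tfrac{5}{3}.
  leading term xy^{3}: subtract (-\tfrac{5}{44}y^{2})·f_2 from -\tfrac{15}{44}xy^{3} + \tfrac{53}{44}xy^{2} - \tfrac{245}{132}xy - \tfrac{241}{66}x + y + \tfrac{5}{3} → \tfrac{63}{44}xy^{2} - \tfrac{245}{132}xy - \tfrac{241}{66}x + \tfrac{5}{44}y^{4} - \tfrac{5}{11}y^{3} - \tfrac{10}{11}y^{2} + y + \tfrac{5}{3}
  leading term xy^{2}: subtract (\tfrac{21}{44}y)·f_2 from \tfrac{63}{44}xy^{2} - \tfrac{245}{132}xy - \tfrac{241}{66}x + \tfrac{5}{44}y^{4} - \tfrac{5}{11}y^{3} - \tfrac{10}{11}y^{2} + y + \tfrac{5}{3} → -\tfrac{371}{132}xy - \tfrac{241}{66}x + \tfrac{5}{44}y^{4} - \tfrac{41}{44}y^{3} + y^{2} + \tfrac{53}{11}y + \tfrac{5}{3}
  leading term xy: subtract (-\tfrac{371}{396})·f_2 from -\tfrac{371}{132}xy - \tfrac{241}{66}x + \tfrac{5}{44}y^{4} - \tfrac{41}{44}y^{3} + y^{2} + \tfrac{53}{11}y + \tfrac{5}{3} → -\tfrac{16}{9}x + \tfrac{5}{44}y^{4} - \tfrac{41}{44}y^{3} + \tfrac{767}{396}y^{2} + \tfrac{106}{99}y - \tfrac{577}{99}
  leading term x: subtract (-\tfrac{12}{11})·g_3 from -\tfrac{16}{9}x + \tfrac{5}{44}y^{4} - \tfrac{41}{44}y^{3} + \tfrac{767}{396}y^{2} + \tfrac{106}{99}y - \tfrac{577}{99} → \tfrac{5}{44}y^{4} - \tfrac{43}{132}y^{3} - \tfrac{9}{44}y^{2} + 2y + \tfrac{61}{33}
  leading term y^{4}: no divisor's leading term divides it; move \tfrac{5}{44}y^{4} to the remainder.
  leading term y^{3}: no divisor's leading term divides it; move -\tfrac{43}{132}y^{3} to the remainder.
  leading term y^{2}: no divisor's leading term divides it; move -\tfrac{9}{44}y^{2} to the remainder.
  leading term y: no divisor's leading term divides it; move 2y to the remainder.
  leading term 1: no divisor's leading term divides it; move \tfrac{61}{33} to the remainder.
  remainder \tfrac{5}{44}y^{4} - \tfrac{43}{132}y^{3} - \tfrac{9}{44}y^{2} + 2y + \tfrac{61}{33} ≠ 0; add g_4 = \tfrac{5}{44}y^{4} - \tfrac{43}{132}y^{3} - \tfrac{9}{44}y^{2} + 2y + \tfrac{61}{33} to the basis.

S(f_2,g_3): lcm = xy. S = \tfrac{2}{3}x - \tfrac{15}{44}y^{4} + \tfrac{53}{44}y^{3} - \tfrac{25}{132}y^{2} - \tfrac{373}{66}y - \tfrac{8}{3}.
  leading term x: subtract (\tfrac{9}{22})·g_3 from \tfrac{2}{3}x - \tfrac{15}{44}y^{4} + \tfrac{53}{44}y^{3} - \tfrac{25}{132}y^{2} - \tfrac{373}{66}y - \tfrac{8}{3} → -\tfrac{15}{44}y^{4} + \tfrac{43}{44}y^{3} + \tfrac{27}{44}y^{2} - 6y - \tfrac{61}{11}
  leading term y^{4}: subtract (-3)·g_4 from -\tfrac{15}{44}y^{4} + \tfrac{43}{44}y^{3} + \tfrac{27}{44}y^{2} - 6y - \tfrac{61}{11} → 0
  remainder 0.

S(f_1,g_4): leading monomials are coprime, so the S-polynomial reduces to 0 (Buchberger's first criterion).
S(f_2,g_4): lcm = xy^{4}. S = \tfrac{53}{15}xy^{3} + \tfrac{9}{5}xy^{2} - \tfrac{88}{5}xy - \tfrac{244}{15}x + \tfrac{1}{3}y^{5} - \tfrac{4}{3}y^{4} - \tfrac{8}{3}y^{3}.
  leading term xy^{3}: subtract (\tfrac{53}{45}y^{2})·f_2 from \tfrac{53}{15}xy^{3} + \tfrac{9}{5}xy^{2} - \tfrac{88}{5}xy - \tfrac{244}{15}x + \tfrac{1}{3}y^{5} - \tfrac{4}{3}y^{4} - \tfrac{8}{3}y^{3} → -\tfrac{5}{9}xy^{2} - \tfrac{88}{5}xy - \tfrac{244}{15}x + \tfrac{1}{3}y^{5} - \tfrac{113}{45}y^{4} + \tfrac{92}{45}y^{3} + \tfrac{424}{45}y^{2}
  leading term xy^{2}: subtract (-\tfrac{5}{27}y)·f_2 from -\tfrac{5}{9}xy^{2} - \tfrac{88}{5}xy - \tfrac{244}{15}x + \tfrac{1}{3}y^{5} - \tfrac{113}{45}y^{4} + \tfrac{92}{45}y^{3} + \tfrac{424}{45}y^{2} → -\tfrac{2326}{135}xy - \tfrac{244}{15}x + \tfrac{1}{3}y^{5} - \tfrac{113}{45}y^{4} + \tfrac{301}{135}y^{3} + \tfrac{1172}{135}y^{2} - \tfrac{40}{27}y
  leading term xy: subtract (-\tfrac{2326}{405})·f_2 from -\tfrac{2326}{135}xy - \tfrac{244}{15}x + \tfrac{1}{3}y^{5} - \tfrac{113}{45}y^{4} + \tfrac{301}{135}y^{3} + \tfrac{1172}{135}y^{2} - \tfrac{40}{27}y → -\tfrac{1936}{405}x + \tfrac{1}{3}y^{5} - \tfrac{113}{45}y^{4} + \tfrac{301}{135}y^{3} + \tfrac{5842}{405}y^{2} - \tfrac{9904}{405}y - \tfrac{18608}{405}
  leading term x: subtract (-\tfrac{44}{15})·g_3 from -\tfrac{1936}{405}x + \tfrac{1}{3}y^{5} - \tfrac{113}{45}y^{4} + \tfrac{301}{135}y^{3} + \tfrac{5842}{405}y^{2} - \tfrac{9904}{405}y - \tfrac{18608}{405} → \tfrac{1}{3}y^{5} - \tfrac{113}{45}y^{4} + \tfrac{521}{135}y^{3} + \tfrac{26}{3}y^{2} - \tfrac{988}{45}y - \tfrac{3416}{135}
  leading term y^{5}: subtract (\tfrac{44}{15}y)·g_4 from \tfrac{1}{3}y^{5} - \tfrac{113}{45}y^{4} + \tfrac{521}{135}y^{3} + \tfrac{26}{3}y^{2} - \tfrac{988}{45}y - \tfrac{3416}{135} → -\tfrac{14}{9}y^{4} + \tfrac{602}{135}y^{3} + \tfrac{14}{5}y^{2} - \tfrac{1232}{45}y - \tfrac{3416}{135}
  leading term y^{4}: subtract (-\tfrac{616}{45})·g_4 from -\tfrac{14}{9}y^{4} + \tfrac{602}{135}y^{3} + \tfrac{14}{5}y^{2} - \tfrac{1232}{45}y - \tfrac{3416}{135} → 0
  remainder 0.

S(g_3,g_4): leading monomials are coprime, so the S-polynomial reduces to 0 (Buchberger's first criterion).
Every S-polynomial of the final basis reduces to 0, so we have a Gröbner basis.
Inter-reduce: drop elements whose leading term is divisible by another's, tail-reduce, and make monic.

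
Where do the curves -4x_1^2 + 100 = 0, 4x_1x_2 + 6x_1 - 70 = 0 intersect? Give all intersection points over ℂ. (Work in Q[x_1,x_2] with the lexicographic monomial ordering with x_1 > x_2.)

Compute a lex Gröbner basis by Buchberger's algorithm.
f_1 = -4x_1^2 + 100, LT = x_1^2.
f_2 = 4x_1x_2 + 6x_1 - 70, LT = x_1x_2.

S(f_1,f_2): lcm = x_1^2x_2. S = -3/2x_1^2 + 35/2x_1 - 25x_2.
  reduce S modulo (f_1, f_2):
  remainder 35/2x_1 - 25x_2 - 75/2 ≠ 0; add h_3 = 35/2x_1 - 25x_2 - 75/2 to the basis.

S(f_2,h_3): lcm = x_1x_2. S = 3/2x_1 + 10/7x_2^2 + 15/7x_2 - 35/2.
  reduce S modulo (f_1, f_2, h_3):
  remainder 10/7x_2^2 + 30/7x_2 - 100/7 ≠ 0; add h_4 = 10/7x_2^2 + 30/7x_2 - 100/7 to the basis.

The other S-polynomials (S(f_1,h_3), S(f_1,h_4), S(f_2,h_4), S(h_3,h_4)) all reduce to 0 modulo the current basis, so we have a Gröbner basis.
Inter-reduce: drop elements whose leading term is divisible by another's, tail-reduce, and make monic.
Reduced Gröbner basis: {x_1 - 10/7x_2 - 15/7, x_2^2 + 3x_2 - 10}.

Elimination: the polynomial x_2^2 + 3x_2 - 10 lies in the elimination ideal for x_2, so x_2 ∈ {-5, 2}. For each such x_2, the remaining basis elements (now univariate) give the rest of the solution.
  x_2 = -5: the earlier basis element becomes x_1 + 5 = 0, giving x_1 = -5 — point (-5, -5).
  x_2 = 2: the earlier basis element becomes x_1 - 5 = 0, giving x_1 = 5 — point (5, 2).

{(-5, -5), (5, 2)}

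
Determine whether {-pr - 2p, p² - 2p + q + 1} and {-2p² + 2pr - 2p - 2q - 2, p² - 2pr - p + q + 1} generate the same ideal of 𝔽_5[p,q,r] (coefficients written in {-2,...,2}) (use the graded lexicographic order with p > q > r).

Yes, the ideals are equal.

Two ideals are equal iff their reduced Gröbner bases coincide (the reduced basis is unique for a fixed ordering).
Buchberger on the first generating set:
f_1 = -pr - 2p, LT = pr.
f_2 = p² - 2p + q + 1, LT = p².

S(f_1,f_2): lcm = p²r. S = 2p² + 2pr - qr - r.
  leading term p²: subtract (2)·f_2 from 2p² + 2pr - qr - r → 2pr - qr - p - 2q - r - 2
  leading term pr: subtract (-2)·f_1 from 2pr - qr - p - 2q - r - 2 → -qr - 2q - r - 2
  leading term qr: no divisor's leading term divides it; move -qr to the remainder.
  leading term q: no divisor's leading term divides it; move -2q to the remainder.
  leading term r: no divisor's leading term divides it; move -r to the remainder.
  leading term 1: no divisor's leading term divides it; move -2 to the remainder.
  remainder -qr - 2q - r - 2 ≠ 0; add g_3 = -qr - 2q - r - 2 to the basis.

The other S-polynomials (S(f_1,g_3), S(f_2,g_3)) all reduce to 0 modulo the current basis, so we have a Gröbner basis.
Inter-reduce: drop elements whose leading term is divisible by another's, tail-reduce, and make monic.
Reduced Gröbner basis: {p² - 2p + q + 1, pr + 2p, qr + 2q + r + 2}.

Buchberger on the second generating set:
h_1 = -2p² + 2pr - 2p - 2q - 2, LT = p².
h_2 = p² - 2pr - p + q + 1, LT = p².

S(h_1,h_2): lcm = p². S = pr + 2p.
  leading term pr: no divisor's leading term divides it; move pr to the remainder.
  leading term p: no divisor's leading term divides it; move 2p to the remainder.
  remainder pr + 2p ≠ 0; add k_3 = pr + 2p to the basis.

S(h_1,k_3): lcm = p²r. S = -pr² - 2p² + pr + qr + r.
  leading term pr²: subtract (-r)·k_3 from -pr² - 2p² + pr + qr + r → -2p² - 2pr + qr + r
  leading term p²: subtract (1)·h_1 from -2p² - 2pr + qr + r → pr + qr + 2p + 2q + r + 2
  leading term pr: subtract (1)·k_3 from pr + qr + 2p + 2q + r + 2 → qr + 2q + r + 2
  leading term qr: no divisor's leading term divides it; move qr to the remainder.
  leading term q: no divisor's leading term divides it; move 2q to the remainder.
  leading term r: no divisor's leading term divides it; move r to the remainder.
  leading term 1: no divisor's leading term divides it; move 2 to the remainder.
  remainder qr + 2q + r + 2 ≠ 0; add k_4 = qr + 2q + r + 2 to the basis.

The other S-polynomials (S(h_2,k_3), S(h_1,k_4), S(h_2,k_4), S(k_3,k_4)) all reduce to 0 modulo the current basis, so we have a Gröbner basis.
Inter-reduce: drop elements whose leading term is divisible by another's, tail-reduce, and make monic.
Reduced Gröbner basis: {p² - 2p + q + 1, pr + 2p, qr + 2q + r + 2}.

The two bases agree; hence the ideals are identical.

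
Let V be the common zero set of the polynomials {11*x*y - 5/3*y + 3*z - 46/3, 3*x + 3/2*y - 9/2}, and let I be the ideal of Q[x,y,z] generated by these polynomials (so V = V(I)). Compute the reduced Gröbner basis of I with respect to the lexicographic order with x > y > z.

G = {x + 1/2*y - 3/2, y**2 - 89/33*y - 6/11*z + 92/33}

f_1 = 11*x*y - 5/3*y + 3*z - 46/3, LT = x*y.
f_2 = 3*x + 3/2*y - 9/2, LT = x.

S(f_1,f_2): lcm = x*y. S = -1/2*y**2 + 89/66*y + 3/11*z - 46/33.
  leading term y**2: no divisor's leading term divides it; move -1/2*y**2 to the remainder.
  leading term y: no divisor's leading term divides it; move 89/66*y to the remainder.
  leading term z: no divisor's leading term divides it; move 3/11*z to the remainder.
  leading term 1: no divisor's leading term divides it; move -46/33 to the remainder.
  remainder -1/2*y**2 + 89/66*y + 3/11*z - 46/33 ≠ 0; add g_3 = -1/2*y**2 + 89/66*y + 3/11*z - 46/33 to the basis.

The other S-polynomials (S(f_1,g_3), S(f_2,g_3)) all reduce to 0 modulo the current basis, so we have a Gröbner basis.
Inter-reduce: drop elements whose leading term is divisible by another's, tail-reduce, and make monic.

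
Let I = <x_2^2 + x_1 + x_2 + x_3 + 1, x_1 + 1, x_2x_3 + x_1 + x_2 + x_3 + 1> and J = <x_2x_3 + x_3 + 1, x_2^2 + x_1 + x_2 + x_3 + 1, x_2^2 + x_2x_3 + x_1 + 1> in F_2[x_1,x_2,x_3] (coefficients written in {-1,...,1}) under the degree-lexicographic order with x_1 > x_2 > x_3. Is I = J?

No, the ideals differ.

For a fixed monomial order, each ideal has a unique reduced Gröbner basis; comparing bases decides equality.
Buchberger on the first generating set:
f_1 = x_2^2 + x_1 + x_2 + x_3 + 1, LT = x_2^2.
f_2 = x_1 + 1, LT = x_1.
f_3 = x_2x_3 + x_1 + x_2 + x_3 + 1, LT = x_2x_3.

S(f_1,f_3): lcm = x_2^2x_3. S = x_1x_2 + x_1x_3 + x_2^2 + x_3^2 + x_2 + x_3.
  reduce S modulo (f_1, f_2, f_3):
  remainder x_3^2 + x_2 + x_3 ≠ 0; add g_4 = x_3^2 + x_2 + x_3 to the basis.

The other S-polynomials (S(f_1,f_2), S(f_2,f_3), S(f_1,g_4), S(f_2,g_4), S(f_3,g_4)) all reduce to 0 modulo the current basis, so we have a Gröbner basis.
Inter-reduce: drop elements whose leading term is divisible by another's, tail-reduce, and make monic.
Reduced Gröbner basis: {x_2^2 + x_2 + x_3, x_2x_3 + x_2 + x_3, x_3^2 + x_2 + x_3, x_1 + 1}.

Buchberger on the second generating set:
h_1 = x_2x_3 + x_3 + 1, LT = x_2x_3.
h_2 = x_2^2 + x_1 + x_2 + x_3 + 1, LT = x_2^2.
h_3 = x_2^2 + x_2x_3 + x_1 + 1, LT = x_2^2.

S(h_1,h_2): lcm = x_2^2x_3. S = x_1x_3 + x_3^2 + x_2 + x_3.
  reduce S modulo (h_1, h_2, h_3):
  remainder x_1x_3 + x_3^2 + x_2 + x_3 ≠ 0; add k_4 = x_1x_3 + x_3^2 + x_2 + x_3 to the basis.

S(h_1,h_3): lcm = x_2^2x_3. S = x_2x_3^2 + x_1x_3 + x_2x_3 + x_2 + x_3.
  reduce S modulo (h_1, h_2, h_3, k_4):
  remainder 1 ≠ 0; add k_5 = 1 to the basis.

The other S-polynomials (S(h_2,h_3), S(h_1,k_4), S(h_2,k_4), S(h_3,k_4), S(h_1,k_5), S(h_2,k_5), S(h_3,k_5), S(k_4,k_5)) all reduce to 0 modulo the current basis, so we have a Gröbner basis.
Inter-reduce: drop elements whose leading term is divisible by another's, tail-reduce, and make monic.
Reduced Gröbner basis: {1}.

Since the reduced bases disagree, the two ideals are not the same.
The same test decides containment: I ⊆ J iff every generator of I reduces to 0 modulo a Gröbner basis of J.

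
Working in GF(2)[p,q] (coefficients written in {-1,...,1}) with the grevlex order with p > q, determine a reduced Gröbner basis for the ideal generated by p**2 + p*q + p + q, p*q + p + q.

f_1 = p**2 + p*q + p + q, LT = p**2.
f_2 = p*q + p + q, LT = p*q.

S(f_1,f_2): lcm = p**2*q. S = p*q**2 + p**2 + q**2.
  leading term p*q**2: subtract (q)·f_2 from p*q**2 + p**2 + q**2 → p**2 + p*q
  leading term p**2: subtract (1)·f_1 from p**2 + p*q → p + q
  leading term p: no divisor's leading term divides it; move p to the remainder.
  leading term q: no divisor's leading term divides it; move q to the remainder.
  remainder p + q ≠ 0; add g_3 = p + q to the basis.

S(f_2,g_3): lcm = p*q. S = q**2 + p + q.
  leading term q**2: no divisor's leading term divides it; move q**2 to the remainder.
  leading term p: subtract (1)·g_3 from p + q → 0
  remainder q**2 ≠ 0; add g_4 = q**2 to the basis.

The other S-polynomials (S(f_1,g_3), S(f_1,g_4), S(f_2,g_4), S(g_3,g_4)) all reduce to 0 modulo the current basis, so we have a Gröbner basis.
Inter-reduce: drop elements whose leading term is divisible by another's, tail-reduce, and make monic.

G = {q**2, p + q}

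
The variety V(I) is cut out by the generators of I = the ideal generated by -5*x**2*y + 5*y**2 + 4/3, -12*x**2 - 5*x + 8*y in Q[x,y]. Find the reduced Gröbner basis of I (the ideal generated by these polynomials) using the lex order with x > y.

The reduced Gröbner basis is the canonical form of the ideal for this ordering.

f_1 = -5*x**2*y + 5*y**2 + 4/3, LT = x**2*y.
f_2 = -12*x**2 - 5*x + 8*y, LT = x**2.

S(f_1,f_2): lcm = x**2*y. S = -5/12*x*y - 1/3*y**2 - 4/15.
  leading term x*y: no divisor's leading term divides it; move -5/12*x*y to the remainder.
  leading term y**2: no divisor's leading term divides it; move -1/3*y**2 to the remainder.
  leading term 1: no divisor's leading term divides it; move -4/15 to the remainder.
  remainder -5/12*x*y - 1/3*y**2 - 4/15 ≠ 0; add g_3 = -5/12*x*y - 1/3*y**2 - 4/15 to the basis.

S(f_1,g_3): lcm = x**2*y. S = -4/5*x*y**2 - 16/25*x - y**2 - 4/15.
  leading term x*y**2: subtract (48/25*y)·g_3 from -4/5*x*y**2 - 16/25*x - y**2 - 4/15 → -16/25*x + 16/25*y**3 - y**2 + 64/125*y - 4/15
  leading term x: no divisor's leading term divides it; move -16/25*x to the remainder.
  leading term y**3: no divisor's leading term divides it; move 16/25*y**3 to the remainder.
  leading term y**2: no divisor's leading term divides it; move -y**2 to the remainder.
  leading term y: no divisor's leading term divides it; move 64/125*y to the remainder.
  leading term 1: no divisor's leading term divides it; move -4/15 to the remainder.
  remainder -16/25*x + 16/25*y**3 - y**2 + 64/125*y - 4/15 ≠ 0; add g_4 = -16/25*x + 16/25*y**3 - y**2 + 64/125*y - 4/15 to the basis.

S(f_1,g_4): lcm = x**2*y. S = x*y**4 - 25/16*x*y**3 + 4/5*x*y**2 - 5/12*x*y - y**2 - 4/15.
  leading term x*y**4: subtract (-12/5*y**3)·g_3 from x*y**4 - 25/16*x*y**3 + 4/5*x*y**2 - 5/12*x*y - y**2 - 4/15 → -25/16*x*y**3 + 4/5*x*y**2 - 5/12*x*y - 4/5*y**5 - 16/25*y**3 - y**2 - 4/15
  leading term x*y**3: subtract (15/4*y**2)·g_3 from -25/16*x*y**3 + 4/5*x*y**2 - 5/12*x*y - 4/5*y**5 - 16/25*y**3 - y**2 - 4/15 → 4/5*x*y**2 - 5/12*x*y - 4/5*y**5 + 5/4*y**4 - 16/25*y**3 - 4/15
  leading term x*y**2: subtract (-48/25*y)·g_3 from 4/5*x*y**2 - 5/12*x*y - 4/5*y**5 + 5/4*y**4 - 16/25*y**3 - 4/15 → -5/12*x*y - 4/5*y**5 + 5/4*y**4 - 32/25*y**3 - 64/125*y - 4/15
  leading term x*y: subtract (1)·g_3 from -5/12*x*y - 4/5*y**5 + 5/4*y**4 - 32/25*y**3 - 64/125*y - 4/15 → -4/5*y**5 + 5/4*y**4 - 32/25*y**3 + 1/3*y**2 - 64/125*y
  leading term y**5: no divisor's leading term divides it; move -4/5*y**5 to the remainder.
  leading term y**4: no divisor's leading term divides it; move 5/4*y**4 to the remainder.
  leading term y**3: no divisor's leading term divides it; move -32/25*y**3 to the remainder.
  leading term y**2: no divisor's leading term divides it; move 1/3*y**2 to the remainder.
  leading term y: no divisor's leading term divides it; move -64/125*y to the remainder.
  remainder -4/5*y**5 + 5/4*y**4 - 32/25*y**3 + 1/3*y**2 - 64/125*y ≠ 0; add g_5 = -4/5*y**5 + 5/4*y**4 - 32/25*y**3 + 1/3*y**2 - 64/125*y to the basis.

S(f_2,g_4): lcm = x**2. S = x*y**3 - 25/16*x*y**2 + 4/5*x*y - 2/3*y.
  leading term x*y**3: subtract (-12/5*y**2)·g_3 from x*y**3 - 25/16*x*y**2 + 4/5*x*y - 2/3*y → -25/16*x*y**2 + 4/5*x*y - 4/5*y**4 - 16/25*y**2 - 2/3*y
  leading term x*y**2: subtract (15/4*y)·g_3 from -25/16*x*y**2 + 4/5*x*y - 4/5*y**4 - 16/25*y**2 - 2/3*y → 4/5*x*y - 4/5*y**4 + 5/4*y**3 - 16/25*y**2 + 1/3*y
  leading term x*y: subtract (-48/25)·g_3 from 4/5*x*y - 4/5*y**4 + 5/4*y**3 - 16/25*y**2 + 1/3*y → -4/5*y**4 + 5/4*y**3 - 32/25*y**2 + 1/3*y - 64/125
  leading term y**4: no divisor's leading term divides it; move -4/5*y**4 to the remainder.
  leading term y**3: no divisor's leading term divides it; move 5/4*y**3 to the remainder.
  leading term y**2: no divisor's leading term divides it; move -32/25*y**2 to the remainder.
  leading term y: no divisor's leading term divides it; move 1/3*y to the remainder.
  leading term 1: no divisor's leading term divides it; move -64/125 to the remainder.
  remainder -4/5*y**4 + 5/4*y**3 - 32/25*y**2 + 1/3*y - 64/125 ≠ 0; add g_6 = -4/5*y**4 + 5/4*y**3 - 32/25*y**2 + 1/3*y - 64/125 to the basis.

The other S-polynomials (S(f_2,g_3), S(g_3,g_4), S(f_1,g_5), S(f_2,g_5), S(g_3,g_5), S(g_4,g_5), S(f_1,g_6), S(f_2,g_6), S(g_3,g_6), S(g_4,g_6), S(g_5,g_6)) all reduce to 0 modulo the current basis, so we have a Gröbner basis.
Inter-reduce: drop elements whose leading term is divisible by another's, tail-reduce, and make monic.

G = {x - y**3 + 25/16*y**2 - 4/5*y + 5/12, y**4 - 25/16*y**3 + 8/5*y**2 - 5/12*y + 16/25}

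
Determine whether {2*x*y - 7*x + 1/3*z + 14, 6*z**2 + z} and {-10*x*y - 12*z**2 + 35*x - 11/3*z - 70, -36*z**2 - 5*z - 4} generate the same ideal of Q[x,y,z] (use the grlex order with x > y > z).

No, the ideals differ.

Two ideals are equal iff their reduced Gröbner bases coincide (the reduced basis is unique for a fixed ordering).
Buchberger on the first generating set:
f_1 = 2*x*y - 7*x + 1/3*z + 14, LT = x*y.
f_2 = 6*z**2 + z, LT = z**2.

S(f_1,f_2): leading monomials are coprime, so the S-polynomial reduces to 0 (Buchberger's first criterion).
Every S-polynomial of the final basis reduces to 0, so we have a Gröbner basis.
Inter-reduce: drop elements whose leading term is divisible by another's, tail-reduce, and make monic.
Reduced Gröbner basis: {x*y - 7/2*x + 1/6*z + 7, z**2 + 1/6*z}.

Buchberger on the second generating set:
h_1 = -10*x*y - 12*z**2 + 35*x - 11/3*z - 70, LT = x*y.
h_2 = -36*z**2 - 5*z - 4, LT = z**2.

S(h_1,h_2): leading monomials are coprime, so the S-polynomial reduces to 0 (Buchberger's first criterion).
Every S-polynomial of the final basis reduces to 0, so we have a Gröbner basis.
Inter-reduce: drop elements whose leading term is divisible by another's, tail-reduce, and make monic.
Reduced Gröbner basis: {x*y - 7/2*x + 1/5*z + 103/15, z**2 + 5/36*z + 1/9}.

Since the reduced bases disagree, the two ideals are not the same.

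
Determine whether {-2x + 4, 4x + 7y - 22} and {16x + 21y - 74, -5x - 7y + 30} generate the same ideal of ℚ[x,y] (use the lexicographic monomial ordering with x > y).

Equality of ideals is decidable: compute both reduced Gröbner bases (unique for the ordering) and check whether they agree.
Buchberger on the first generating set:
f_1 = -2x + 4, LT = x.
f_2 = 4x + 7y - 22, LT = x.

S(f_1,f_2): lcm = x. S = -7/4y + 7/2.
  leading term y: no divisor's leading term divides it; move -7/4y to the remainder.
  leading term 1: no divisor's leading term divides it; move 7/2 to the remainder.
  remainder -7/4y + 7/2 ≠ 0; add g_3 = -7/4y + 7/2 to the basis.

S(f_1,g_3): leading monomials are coprime, so the S-polynomial reduces to 0 (Buchberger's first criterion).
S(f_2,g_3): leading monomials are coprime, so the S-polynomial reduces to 0 (Buchberger's first criterion).
Every S-polynomial of the final basis reduces to 0, so we have a Gröbner basis.
Inter-reduce: drop elements whose leading term is divisible by another's, tail-reduce, and make monic.
Reduced Gröbner basis: {x - 2, y - 2}.

Buchberger on the second generating set:
h_1 = 16x + 21y - 74, LT = x.
h_2 = -5x - 7y + 30, LT = x.

S(h_1,h_2): lcm = x. S = -7/80y + 11/8.
  leading term y: no divisor's leading term divides it; move -7/80y to the remainder.
  leading term 1: no divisor's leading term divides it; move 11/8 to the remainder.
  remainder -7/80y + 11/8 ≠ 0; add k_3 = -7/80y + 11/8 to the basis.

S(h_1,k_3): leading monomials are coprime, so the S-polynomial reduces to 0 (Buchberger's first criterion).
S(h_2,k_3): leading monomials are coprime, so the S-polynomial reduces to 0 (Buchberger's first criterion).
Every S-polynomial of the final basis reduces to 0, so we have a Gröbner basis.
Inter-reduce: drop elements whose leading term is divisible by another's, tail-reduce, and make monic.
Reduced Gröbner basis: {x + 16, y - 110/7}.

The bases are distinct; the ideals are different.

No, the ideals differ.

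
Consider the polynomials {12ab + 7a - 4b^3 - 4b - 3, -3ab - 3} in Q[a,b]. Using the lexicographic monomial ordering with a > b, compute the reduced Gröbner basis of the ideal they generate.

G = {a - 4/7b^3 - 4/7b - 15/7, b^4 + b^2 + 15/4b + 7/4}

f_1 = 12ab + 7a - 4b^3 - 4b - 3, LT = ab.
f_2 = -3ab - 3, LT = ab.

S(f_1,f_2): lcm = ab. S = 7/12a - 1/3b^3 - 1/3b - 5/4.
  leading term a: no divisor's leading term divides it; move 7/12a to the remainder.
  leading term b^3: no divisor's leading term divides it; move -1/3b^3 to the remainder.
  leading term b: no divisor's leading term divides it; move -1/3b to the remainder.
  leading term 1: no divisor's leading term divides it; move -5/4 to the remainder.
  remainder 7/12a - 1/3b^3 - 1/3b - 5/4 ≠ 0; add g_3 = 7/12a - 1/3b^3 - 1/3b - 5/4 to the basis.

S(f_1,g_3): lcm = ab. S = 7/12a + 4/7b^4 - 1/3b^3 + 4/7b^2 + 38/21b - 1/4.
  leading term a: subtract (1)·g_3 from 7/12a + 4/7b^4 - 1/3b^3 + 4/7b^2 + 38/21b - 1/4 → 4/7b^4 + 4/7b^2 + 15/7b + 1
  leading term b^4: no divisor's leading term divides it; move 4/7b^4 to the remainder.
  leading term b^2: no divisor's leading term divides it; move 4/7b^2 to the remainder.
  leading term b: no divisor's leading term divides it; move 15/7b to the remainder.
  leading term 1: no divisor's leading term divides it; move 1 to the remainder.
  remainder 4/7b^4 + 4/7b^2 + 15/7b + 1 ≠ 0; add g_4 = 4/7b^4 + 4/7b^2 + 15/7b + 1 to the basis.

S(f_2,g_3): lcm = ab. S = 4/7b^4 + 4/7b^2 + 15/7b + 1.
  leading term b^4: subtract (1)·g_4 from 4/7b^4 + 4/7b^2 + 15/7b + 1 → 0
  remainder 0.

S(f_1,g_4): lcm = ab^4. S = 7/12ab^3 - ab^2 - 15/4ab - 7/4a - 1/3b^6 - 1/3b^4 - 1/4b^3.
  leading term ab^3: subtract (7/144b^2)·f_1 from 7/12ab^3 - ab^2 - 15/4ab - 7/4a - 1/3b^6 - 1/3b^4 - 1/4b^3 → -193/144ab^2 - 15/4ab - 7/4a - 1/3b^6 + 7/36b^5 - 1/3b^4 - 1/18b^3 + 7/48b^2
  leading term ab^2: subtract (-193/1728b)·f_1 from -193/144ab^2 - 15/4ab - 7/4a - 1/3b^6 + 7/36b^5 - 1/3b^4 - 1/18b^3 + 7/48b^2 → -5129/1728ab - 7/4a - 1/3b^6 + 7/36b^5 - 337/432b^4 - 1/18b^3 - 65/216b^2 - 193/576b
  leading term ab: subtract (-5129/20736)·f_1 from -5129/1728ab - 7/4a - 1/3b^6 + 7/36b^5 - 337/432b^4 - 1/18b^3 - 65/216b^2 - 193/576b → -385/20736a - 1/3b^6 + 7/36b^5 - 337/432b^4 - 5417/5184b^3 - 65/216b^2 - 3433/2592b - 5129/6912
  leading term a: subtract (-55/1728)·g_3 from -385/20736a - 1/3b^6 + 7/36b^5 - 337/432b^4 - 5417/5184b^3 - 65/216b^2 - 3433/2592b - 5129/6912 → -1/3b^6 + 7/36b^5 - 337/432b^4 - 19/18b^3 - 65/216b^2 - 769/576b - 1351/1728
  leading term b^6: subtract (-7/12b^2)·g_4 from -1/3b^6 + 7/36b^5 - 337/432b^4 - 19/18b^3 - 65/216b^2 - 769/576b - 1351/1728 → 7/36b^5 - 193/432b^4 + 7/36b^3 + 61/216b^2 - 769/576b - 1351/1728
  leading term b^5: subtract (49/144b)·g_4 from 7/36b^5 - 193/432b^4 + 7/36b^3 + 61/216b^2 - 769/576b - 1351/1728 → -193/432b^4 - 193/432b^2 - 965/576b - 1351/1728
  leading term b^4: subtract (-1351/1728)·g_4 from -193/432b^4 - 193/432b^2 - 965/576b - 1351/1728 → 0
  remainder 0.

S(f_2,g_4): lcm = ab^4. S = -ab^2 - 15/4ab - 7/4a + b^3.
  leading term ab^2: subtract (-1/12b)·f_1 from -ab^2 - 15/4ab - 7/4a + b^3 → -19/6ab - 7/4a - 1/3b^4 + b^3 - 1/3b^2 - 1/4b
  leading term ab: subtract (-19/72)·f_1 from -19/6ab - 7/4a - 1/3b^4 + b^3 - 1/3b^2 - 1/4b → 7/72a - 1/3b^4 - 1/18b^3 - 1/3b^2 - 47/36b - 19/24
  leading term a: subtract (1/6)·g_3 from 7/72a - 1/3b^4 - 1/18b^3 - 1/3b^2 - 47/36b - 19/24 → -1/3b^4 - 1/3b^2 - 5/4b - 7/12
  leading term b^4: subtract (-7/12)·g_4 from -1/3b^4 - 1/3b^2 - 5/4b - 7/12 → 0
  remainder 0.

S(g_3,g_4): leading monomials are coprime, so the S-polynomial reduces to 0 (Buchberger's first criterion).
Every S-polynomial of the final basis reduces to 0, so we have a Gröbner basis.
Inter-reduce: drop elements whose leading term is divisible by another's, tail-reduce, and make monic.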